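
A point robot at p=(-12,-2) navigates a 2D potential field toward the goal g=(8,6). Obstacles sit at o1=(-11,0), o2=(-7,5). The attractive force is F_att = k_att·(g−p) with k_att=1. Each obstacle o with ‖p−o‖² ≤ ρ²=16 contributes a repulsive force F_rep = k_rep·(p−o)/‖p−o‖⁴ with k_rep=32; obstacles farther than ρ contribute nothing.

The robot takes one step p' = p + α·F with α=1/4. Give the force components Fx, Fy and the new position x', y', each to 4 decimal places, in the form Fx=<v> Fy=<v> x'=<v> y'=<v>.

F_att = 1·(g−p) = 1·(20,8) = (20.0000,8.0000)
o1: d²=5 ≤ ρ²=16; F_rep = 32·(-1,-2)/5² = (-1.2800,-2.5600)
o2: d²=74 > ρ²=16 → inactive
F = F_att + ΣF_rep = (18.7200,5.4400)
p' = p + 1/4·F = (-7.3200,-0.6400)

Fx=18.7200 Fy=5.4400 x'=-7.3200 y'=-0.6400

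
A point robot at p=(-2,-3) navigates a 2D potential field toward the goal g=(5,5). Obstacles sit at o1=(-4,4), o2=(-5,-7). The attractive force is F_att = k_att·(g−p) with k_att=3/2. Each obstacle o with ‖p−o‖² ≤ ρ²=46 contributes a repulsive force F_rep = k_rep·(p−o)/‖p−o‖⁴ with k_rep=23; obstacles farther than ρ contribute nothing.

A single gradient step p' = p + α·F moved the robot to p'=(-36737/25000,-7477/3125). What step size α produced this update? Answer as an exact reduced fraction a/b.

F_att = 3/2·(g−p) = 3/2·(7,8) = (10.5000,12.0000)
o1: d²=53 > ρ²=46 → inactive
o2: d²=25 ≤ ρ²=46; F_rep = 23·(3,4)/25² = (0.1104,0.1472)
F = F_att + ΣF_rep = (10.6104,12.1472)
Δp = p'−p = (0.5305,0.6074); α = Δx/Fx = (13263/25000) / (13263/1250) = 1/20
check: Δy/Fy = (1898/3125) / (7592/625) = 1/20 ✓

α = 1/20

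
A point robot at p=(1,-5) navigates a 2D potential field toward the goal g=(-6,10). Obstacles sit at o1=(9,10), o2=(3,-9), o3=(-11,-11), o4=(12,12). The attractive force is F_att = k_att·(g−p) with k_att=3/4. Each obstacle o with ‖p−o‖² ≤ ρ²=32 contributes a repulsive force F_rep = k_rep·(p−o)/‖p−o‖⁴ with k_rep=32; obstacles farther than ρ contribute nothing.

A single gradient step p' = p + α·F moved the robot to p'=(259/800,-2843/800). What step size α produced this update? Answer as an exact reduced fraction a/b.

α = 1/8

F_att = 3/4·(g−p) = 3/4·(-7,15) = (-5.2500,11.2500)
o1: d²=289 > ρ²=32 → inactive
o2: d²=20 ≤ ρ²=32; F_rep = 32·(-2,4)/20² = (-0.1600,0.3200)
o3: d²=180 > ρ²=32 → inactive
o4: d²=410 > ρ²=32 → inactive
F = F_att + ΣF_rep = (-5.4100,11.5700)
Δp = p'−p = (-0.6763,1.4463); α = Δx/Fx = (-541/800) / (-541/100) = 1/8
check: Δy/Fy = (1157/800) / (1157/100) = 1/8 ✓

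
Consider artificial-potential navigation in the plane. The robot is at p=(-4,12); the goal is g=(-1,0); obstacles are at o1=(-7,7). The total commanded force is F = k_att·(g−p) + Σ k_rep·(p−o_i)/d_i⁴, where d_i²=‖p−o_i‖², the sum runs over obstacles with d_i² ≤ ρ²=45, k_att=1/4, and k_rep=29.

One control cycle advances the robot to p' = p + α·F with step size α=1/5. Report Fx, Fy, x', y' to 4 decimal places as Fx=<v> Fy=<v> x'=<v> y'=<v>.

F_att = 1/4·(g−p) = 1/4·(3,-12) = (0.7500,-3.0000)
o1: d²=34 ≤ ρ²=45; F_rep = 29·(3,5)/34² = (0.0753,0.1254)
F = F_att + ΣF_rep = (0.8253,-2.8746)
p' = p + 1/5·F = (-3.8349,11.4251)

Fx=0.8253 Fy=-2.8746 x'=-3.8349 y'=11.4251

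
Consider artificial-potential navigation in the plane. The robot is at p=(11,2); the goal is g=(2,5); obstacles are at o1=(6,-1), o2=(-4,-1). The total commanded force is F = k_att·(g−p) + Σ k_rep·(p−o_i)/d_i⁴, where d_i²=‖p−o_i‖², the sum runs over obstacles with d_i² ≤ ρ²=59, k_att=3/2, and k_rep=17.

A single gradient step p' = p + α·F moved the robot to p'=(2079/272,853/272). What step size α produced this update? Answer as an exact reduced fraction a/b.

F_att = 3/2·(g−p) = 3/2·(-9,3) = (-13.5000,4.5000)
o1: d²=34 ≤ ρ²=59; F_rep = 17·(5,3)/34² = (0.0735,0.0441)
o2: d²=234 > ρ²=59 → inactive
F = F_att + ΣF_rep = (-13.4265,4.5441)
Δp = p'−p = (-3.3566,1.1360); α = Δx/Fx = (-913/272) / (-913/68) = 1/4
check: Δy/Fy = (309/272) / (309/68) = 1/4 ✓

α = 1/4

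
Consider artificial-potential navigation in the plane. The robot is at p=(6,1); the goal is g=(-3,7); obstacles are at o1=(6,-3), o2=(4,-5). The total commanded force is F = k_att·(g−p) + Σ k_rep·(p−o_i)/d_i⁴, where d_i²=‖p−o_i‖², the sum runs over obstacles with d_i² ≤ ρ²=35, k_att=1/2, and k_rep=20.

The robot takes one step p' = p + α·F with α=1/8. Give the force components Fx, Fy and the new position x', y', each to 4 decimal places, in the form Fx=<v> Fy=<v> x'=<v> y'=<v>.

F_att = 1/2·(g−p) = 1/2·(-9,6) = (-4.5000,3.0000)
o1: d²=16 ≤ ρ²=35; F_rep = 20·(0,4)/16² = (0.0000,0.3125)
o2: d²=40 > ρ²=35 → inactive
F = F_att + ΣF_rep = (-4.5000,3.3125)
p' = p + 1/8·F = (5.4375,1.4141)

Fx=-4.5000 Fy=3.3125 x'=5.4375 y'=1.4141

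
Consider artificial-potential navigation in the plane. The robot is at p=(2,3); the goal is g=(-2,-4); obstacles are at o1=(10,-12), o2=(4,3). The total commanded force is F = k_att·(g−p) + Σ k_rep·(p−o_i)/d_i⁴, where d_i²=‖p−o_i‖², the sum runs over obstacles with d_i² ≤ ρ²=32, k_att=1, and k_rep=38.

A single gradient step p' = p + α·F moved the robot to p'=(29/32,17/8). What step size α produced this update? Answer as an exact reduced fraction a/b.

F_att = 1·(g−p) = 1·(-4,-7) = (-4.0000,-7.0000)
o1: d²=289 > ρ²=32 → inactive
o2: d²=4 ≤ ρ²=32; F_rep = 38·(-2,0)/4² = (-4.7500,0.0000)
F = F_att + ΣF_rep = (-8.7500,-7.0000)
Δp = p'−p = (-1.0938,-0.8750); α = Δx/Fx = (-35/32) / (-35/4) = 1/8
check: Δy/Fy = (-7/8) / (-7) = 1/8 ✓

α = 1/8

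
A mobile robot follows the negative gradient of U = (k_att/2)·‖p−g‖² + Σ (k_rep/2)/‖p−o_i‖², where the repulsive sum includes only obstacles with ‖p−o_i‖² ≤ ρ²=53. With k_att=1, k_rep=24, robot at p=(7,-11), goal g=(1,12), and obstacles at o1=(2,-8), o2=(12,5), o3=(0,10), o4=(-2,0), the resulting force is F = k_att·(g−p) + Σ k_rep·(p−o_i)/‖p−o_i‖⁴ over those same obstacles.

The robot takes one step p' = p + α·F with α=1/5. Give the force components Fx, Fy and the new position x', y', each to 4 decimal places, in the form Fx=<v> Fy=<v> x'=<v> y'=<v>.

F_att = 1·(g−p) = 1·(-6,23) = (-6.0000,23.0000)
o1: d²=34 ≤ ρ²=53; F_rep = 24·(5,-3)/34² = (0.1038,-0.0623)
o2: d²=281 > ρ²=53 → inactive
o3: d²=490 > ρ²=53 → inactive
o4: d²=202 > ρ²=53 → inactive
F = F_att + ΣF_rep = (-5.8962,22.9377)
p' = p + 1/5·F = (5.8208,-6.4125)

Fx=-5.8962 Fy=22.9377 x'=5.8208 y'=-6.4125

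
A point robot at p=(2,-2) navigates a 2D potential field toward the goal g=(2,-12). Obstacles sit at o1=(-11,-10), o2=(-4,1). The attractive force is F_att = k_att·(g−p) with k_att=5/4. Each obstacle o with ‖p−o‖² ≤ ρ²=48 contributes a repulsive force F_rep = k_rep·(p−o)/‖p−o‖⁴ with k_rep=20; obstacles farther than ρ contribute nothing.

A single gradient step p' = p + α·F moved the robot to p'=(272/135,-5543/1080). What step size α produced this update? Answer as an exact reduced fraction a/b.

α = 1/4

F_att = 5/4·(g−p) = 5/4·(0,-10) = (0.0000,-12.5000)
o1: d²=233 > ρ²=48 → inactive
o2: d²=45 ≤ ρ²=48; F_rep = 20·(6,-3)/45² = (0.0593,-0.0296)
F = F_att + ΣF_rep = (0.0593,-12.5296)
Δp = p'−p = (0.0148,-3.1324); α = Δx/Fx = (2/135) / (8/135) = 1/4
check: Δy/Fy = (-3383/1080) / (-3383/270) = 1/4 ✓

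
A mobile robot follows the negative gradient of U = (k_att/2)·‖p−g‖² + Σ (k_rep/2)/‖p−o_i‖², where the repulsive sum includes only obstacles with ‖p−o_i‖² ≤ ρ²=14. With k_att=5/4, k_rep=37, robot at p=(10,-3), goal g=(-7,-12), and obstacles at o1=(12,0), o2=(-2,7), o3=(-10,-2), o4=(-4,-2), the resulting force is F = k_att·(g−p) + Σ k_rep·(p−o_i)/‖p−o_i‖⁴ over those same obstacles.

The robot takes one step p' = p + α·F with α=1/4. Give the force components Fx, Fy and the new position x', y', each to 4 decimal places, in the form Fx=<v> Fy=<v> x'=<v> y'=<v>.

F_att = 5/4·(g−p) = 5/4·(-17,-9) = (-21.2500,-11.2500)
o1: d²=13 ≤ ρ²=14; F_rep = 37·(-2,-3)/13² = (-0.4379,-0.6568)
o2: d²=244 > ρ²=14 → inactive
o3: d²=401 > ρ²=14 → inactive
o4: d²=197 > ρ²=14 → inactive
F = F_att + ΣF_rep = (-21.6879,-11.9068)
p' = p + 1/4·F = (4.5780,-5.9767)

Fx=-21.6879 Fy=-11.9068 x'=4.5780 y'=-5.9767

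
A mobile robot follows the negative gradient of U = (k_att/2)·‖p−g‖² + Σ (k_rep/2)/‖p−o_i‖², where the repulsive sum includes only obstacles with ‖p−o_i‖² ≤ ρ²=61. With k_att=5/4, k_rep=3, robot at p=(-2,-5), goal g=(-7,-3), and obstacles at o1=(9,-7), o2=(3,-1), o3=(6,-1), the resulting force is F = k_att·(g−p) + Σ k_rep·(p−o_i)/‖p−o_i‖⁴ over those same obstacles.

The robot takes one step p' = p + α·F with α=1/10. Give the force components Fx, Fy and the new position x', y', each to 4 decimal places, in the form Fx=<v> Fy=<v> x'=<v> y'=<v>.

F_att = 5/4·(g−p) = 5/4·(-5,2) = (-6.2500,2.5000)
o1: d²=125 > ρ²=61 → inactive
o2: d²=41 ≤ ρ²=61; F_rep = 3·(-5,-4)/41² = (-0.0089,-0.0071)
o3: d²=80 > ρ²=61 → inactive
F = F_att + ΣF_rep = (-6.2589,2.4929)
p' = p + 1/10·F = (-2.6259,-4.7507)

Fx=-6.2589 Fy=2.4929 x'=-2.6259 y'=-4.7507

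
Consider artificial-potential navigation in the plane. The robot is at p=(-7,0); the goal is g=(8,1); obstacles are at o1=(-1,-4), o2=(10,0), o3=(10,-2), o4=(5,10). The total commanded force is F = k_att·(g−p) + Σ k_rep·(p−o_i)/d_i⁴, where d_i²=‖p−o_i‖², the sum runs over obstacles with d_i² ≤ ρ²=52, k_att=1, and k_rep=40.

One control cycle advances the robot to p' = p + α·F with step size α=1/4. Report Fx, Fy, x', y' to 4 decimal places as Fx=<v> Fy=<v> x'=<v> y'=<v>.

F_att = 1·(g−p) = 1·(15,1) = (15.0000,1.0000)
o1: d²=52 ≤ ρ²=52; F_rep = 40·(-6,4)/52² = (-0.0888,0.0592)
o2: d²=289 > ρ²=52 → inactive
o3: d²=293 > ρ²=52 → inactive
o4: d²=244 > ρ²=52 → inactive
F = F_att + ΣF_rep = (14.9112,1.0592)
p' = p + 1/4·F = (-3.2722,0.2648)

Fx=14.9112 Fy=1.0592 x'=-3.2722 y'=0.2648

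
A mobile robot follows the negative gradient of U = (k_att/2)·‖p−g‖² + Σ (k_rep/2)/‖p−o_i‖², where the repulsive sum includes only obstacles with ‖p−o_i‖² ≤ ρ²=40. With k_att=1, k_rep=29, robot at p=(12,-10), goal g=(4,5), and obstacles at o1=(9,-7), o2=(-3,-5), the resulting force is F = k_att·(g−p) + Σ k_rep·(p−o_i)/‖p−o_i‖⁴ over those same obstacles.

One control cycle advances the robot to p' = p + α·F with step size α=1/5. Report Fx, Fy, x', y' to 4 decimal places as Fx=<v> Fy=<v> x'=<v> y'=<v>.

F_att = 1·(g−p) = 1·(-8,15) = (-8.0000,15.0000)
o1: d²=18 ≤ ρ²=40; F_rep = 29·(3,-3)/18² = (0.2685,-0.2685)
o2: d²=250 > ρ²=40 → inactive
F = F_att + ΣF_rep = (-7.7315,14.7315)
p' = p + 1/5·F = (10.4537,-7.0537)

Fx=-7.7315 Fy=14.7315 x'=10.4537 y'=-7.0537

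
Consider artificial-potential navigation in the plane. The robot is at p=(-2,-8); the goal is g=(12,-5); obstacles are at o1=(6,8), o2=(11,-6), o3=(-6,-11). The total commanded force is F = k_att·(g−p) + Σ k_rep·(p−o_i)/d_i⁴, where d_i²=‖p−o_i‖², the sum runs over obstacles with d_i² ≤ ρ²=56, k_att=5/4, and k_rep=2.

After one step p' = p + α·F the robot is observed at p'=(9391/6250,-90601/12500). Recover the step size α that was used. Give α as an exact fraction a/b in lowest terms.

α = 1/5

F_att = 5/4·(g−p) = 5/4·(14,3) = (17.5000,3.7500)
o1: d²=320 > ρ²=56 → inactive
o2: d²=173 > ρ²=56 → inactive
o3: d²=25 ≤ ρ²=56; F_rep = 2·(4,3)/25² = (0.0128,0.0096)
F = F_att + ΣF_rep = (17.5128,3.7596)
Δp = p'−p = (3.5026,0.7519); α = Δx/Fx = (21891/6250) / (21891/1250) = 1/5
check: Δy/Fy = (9399/12500) / (9399/2500) = 1/5 ✓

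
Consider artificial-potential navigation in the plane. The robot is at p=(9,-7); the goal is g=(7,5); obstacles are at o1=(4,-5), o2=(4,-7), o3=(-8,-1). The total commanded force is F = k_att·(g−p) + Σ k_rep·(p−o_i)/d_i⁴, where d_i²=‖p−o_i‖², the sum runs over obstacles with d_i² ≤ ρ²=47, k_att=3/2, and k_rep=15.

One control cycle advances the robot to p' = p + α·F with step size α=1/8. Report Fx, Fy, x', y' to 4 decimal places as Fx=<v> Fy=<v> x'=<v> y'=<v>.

F_att = 3/2·(g−p) = 3/2·(-2,12) = (-3.0000,18.0000)
o1: d²=29 ≤ ρ²=47; F_rep = 15·(5,-2)/29² = (0.0892,-0.0357)
o2: d²=25 ≤ ρ²=47; F_rep = 15·(5,0)/25² = (0.1200,0.0000)
o3: d²=325 > ρ²=47 → inactive
F = F_att + ΣF_rep = (-2.7908,17.9643)
p' = p + 1/8·F = (8.6511,-4.7545)

Fx=-2.7908 Fy=17.9643 x'=8.6511 y'=-4.7545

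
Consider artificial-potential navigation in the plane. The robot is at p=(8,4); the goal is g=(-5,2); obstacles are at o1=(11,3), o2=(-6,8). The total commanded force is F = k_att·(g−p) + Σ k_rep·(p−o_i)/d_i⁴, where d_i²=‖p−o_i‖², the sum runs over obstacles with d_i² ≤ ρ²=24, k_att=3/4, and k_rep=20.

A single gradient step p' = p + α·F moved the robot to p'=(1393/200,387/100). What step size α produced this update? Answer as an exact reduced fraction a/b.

F_att = 3/4·(g−p) = 3/4·(-13,-2) = (-9.7500,-1.5000)
o1: d²=10 ≤ ρ²=24; F_rep = 20·(-3,1)/10² = (-0.6000,0.2000)
o2: d²=212 > ρ²=24 → inactive
F = F_att + ΣF_rep = (-10.3500,-1.3000)
Δp = p'−p = (-1.0350,-0.1300); α = Δx/Fx = (-207/200) / (-207/20) = 1/10
check: Δy/Fy = (-13/100) / (-13/10) = 1/10 ✓

α = 1/10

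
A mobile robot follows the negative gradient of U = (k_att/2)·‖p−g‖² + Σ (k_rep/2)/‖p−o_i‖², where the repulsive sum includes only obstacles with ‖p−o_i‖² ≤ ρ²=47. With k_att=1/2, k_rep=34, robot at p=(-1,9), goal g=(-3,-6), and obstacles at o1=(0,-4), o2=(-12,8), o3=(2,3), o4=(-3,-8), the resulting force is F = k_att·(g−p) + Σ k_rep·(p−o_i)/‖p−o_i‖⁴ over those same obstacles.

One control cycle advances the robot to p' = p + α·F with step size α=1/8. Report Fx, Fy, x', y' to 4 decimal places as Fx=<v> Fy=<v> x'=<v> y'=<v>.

Fx=-1.0504 Fy=-7.3993 x'=-1.1313 y'=8.0751

F_att = 1/2·(g−p) = 1/2·(-2,-15) = (-1.0000,-7.5000)
o1: d²=170 > ρ²=47 → inactive
o2: d²=122 > ρ²=47 → inactive
o3: d²=45 ≤ ρ²=47; F_rep = 34·(-3,6)/45² = (-0.0504,0.1007)
o4: d²=293 > ρ²=47 → inactive
F = F_att + ΣF_rep = (-1.0504,-7.3993)
p' = p + 1/8·F = (-1.1313,8.0751)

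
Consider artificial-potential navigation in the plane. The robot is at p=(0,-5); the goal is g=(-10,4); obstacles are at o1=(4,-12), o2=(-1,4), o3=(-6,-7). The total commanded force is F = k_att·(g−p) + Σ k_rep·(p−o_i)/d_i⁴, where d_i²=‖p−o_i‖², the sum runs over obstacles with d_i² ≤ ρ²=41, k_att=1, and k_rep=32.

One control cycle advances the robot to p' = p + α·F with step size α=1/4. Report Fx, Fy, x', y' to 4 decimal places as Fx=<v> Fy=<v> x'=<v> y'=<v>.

Fx=-9.8800 Fy=9.0400 x'=-2.4700 y'=-2.7400

F_att = 1·(g−p) = 1·(-10,9) = (-10.0000,9.0000)
o1: d²=65 > ρ²=41 → inactive
o2: d²=82 > ρ²=41 → inactive
o3: d²=40 ≤ ρ²=41; F_rep = 32·(6,2)/40² = (0.1200,0.0400)
F = F_att + ΣF_rep = (-9.8800,9.0400)
p' = p + 1/4·F = (-2.4700,-2.7400)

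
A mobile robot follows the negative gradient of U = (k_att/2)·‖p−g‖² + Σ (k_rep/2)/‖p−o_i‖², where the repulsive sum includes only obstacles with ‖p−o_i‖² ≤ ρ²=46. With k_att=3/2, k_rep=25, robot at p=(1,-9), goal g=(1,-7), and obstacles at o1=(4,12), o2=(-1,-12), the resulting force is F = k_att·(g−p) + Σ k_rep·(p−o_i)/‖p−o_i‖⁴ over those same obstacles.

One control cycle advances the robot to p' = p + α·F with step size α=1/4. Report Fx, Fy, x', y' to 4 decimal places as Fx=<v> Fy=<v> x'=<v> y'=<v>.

Fx=0.2959 Fy=3.4438 x'=1.0740 y'=-8.1391

F_att = 3/2·(g−p) = 3/2·(0,2) = (0.0000,3.0000)
o1: d²=450 > ρ²=46 → inactive
o2: d²=13 ≤ ρ²=46; F_rep = 25·(2,3)/13² = (0.2959,0.4438)
F = F_att + ΣF_rep = (0.2959,3.4438)
p' = p + 1/4·F = (1.0740,-8.1391)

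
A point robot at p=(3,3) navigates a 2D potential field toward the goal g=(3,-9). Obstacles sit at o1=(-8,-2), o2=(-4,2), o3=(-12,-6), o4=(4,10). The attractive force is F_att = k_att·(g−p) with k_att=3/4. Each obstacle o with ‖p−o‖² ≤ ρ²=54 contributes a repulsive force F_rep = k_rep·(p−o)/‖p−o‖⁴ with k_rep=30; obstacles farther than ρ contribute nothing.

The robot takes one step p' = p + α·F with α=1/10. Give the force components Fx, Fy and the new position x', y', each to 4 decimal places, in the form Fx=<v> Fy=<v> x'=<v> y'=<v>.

F_att = 3/4·(g−p) = 3/4·(0,-12) = (0.0000,-9.0000)
o1: d²=146 > ρ²=54 → inactive
o2: d²=50 ≤ ρ²=54; F_rep = 30·(7,1)/50² = (0.0840,0.0120)
o3: d²=306 > ρ²=54 → inactive
o4: d²=50 ≤ ρ²=54; F_rep = 30·(-1,-7)/50² = (-0.0120,-0.0840)
F = F_att + ΣF_rep = (0.0720,-9.0720)
p' = p + 1/10·F = (3.0072,2.0928)

Fx=0.0720 Fy=-9.0720 x'=3.0072 y'=2.0928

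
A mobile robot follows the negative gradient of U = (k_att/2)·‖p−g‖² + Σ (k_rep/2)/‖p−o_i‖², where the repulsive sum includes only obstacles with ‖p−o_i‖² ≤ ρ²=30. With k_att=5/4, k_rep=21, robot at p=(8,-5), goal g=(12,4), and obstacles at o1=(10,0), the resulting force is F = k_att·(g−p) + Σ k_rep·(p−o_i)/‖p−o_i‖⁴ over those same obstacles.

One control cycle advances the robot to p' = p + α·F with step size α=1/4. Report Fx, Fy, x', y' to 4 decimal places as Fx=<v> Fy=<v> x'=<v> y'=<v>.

F_att = 5/4·(g−p) = 5/4·(4,9) = (5.0000,11.2500)
o1: d²=29 ≤ ρ²=30; F_rep = 21·(-2,-5)/29² = (-0.0499,-0.1249)
F = F_att + ΣF_rep = (4.9501,11.1251)
p' = p + 1/4·F = (9.2375,-2.2187)

Fx=4.9501 Fy=11.1251 x'=9.2375 y'=-2.2187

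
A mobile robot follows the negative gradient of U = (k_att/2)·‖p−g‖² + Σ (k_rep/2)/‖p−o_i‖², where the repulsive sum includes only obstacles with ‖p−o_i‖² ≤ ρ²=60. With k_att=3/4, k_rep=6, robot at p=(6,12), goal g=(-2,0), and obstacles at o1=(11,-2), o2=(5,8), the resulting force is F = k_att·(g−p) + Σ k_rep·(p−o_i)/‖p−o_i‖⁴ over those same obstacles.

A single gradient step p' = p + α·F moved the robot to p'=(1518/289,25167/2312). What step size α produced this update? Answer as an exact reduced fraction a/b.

α = 1/8

F_att = 3/4·(g−p) = 3/4·(-8,-12) = (-6.0000,-9.0000)
o1: d²=221 > ρ²=60 → inactive
o2: d²=17 ≤ ρ²=60; F_rep = 6·(1,4)/17² = (0.0208,0.0830)
F = F_att + ΣF_rep = (-5.9792,-8.9170)
Δp = p'−p = (-0.7474,-1.1146); α = Δx/Fx = (-216/289) / (-1728/289) = 1/8
check: Δy/Fy = (-2577/2312) / (-2577/289) = 1/8 ✓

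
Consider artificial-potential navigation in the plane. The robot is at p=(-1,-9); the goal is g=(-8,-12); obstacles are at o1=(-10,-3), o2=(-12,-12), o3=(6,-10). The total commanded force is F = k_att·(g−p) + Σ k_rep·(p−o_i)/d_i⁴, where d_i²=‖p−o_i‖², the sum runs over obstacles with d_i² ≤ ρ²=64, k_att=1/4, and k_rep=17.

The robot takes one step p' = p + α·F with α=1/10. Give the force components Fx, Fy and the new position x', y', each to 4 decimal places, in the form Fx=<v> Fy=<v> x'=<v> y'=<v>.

F_att = 1/4·(g−p) = 1/4·(-7,-3) = (-1.7500,-0.7500)
o1: d²=117 > ρ²=64 → inactive
o2: d²=130 > ρ²=64 → inactive
o3: d²=50 ≤ ρ²=64; F_rep = 17·(-7,1)/50² = (-0.0476,0.0068)
F = F_att + ΣF_rep = (-1.7976,-0.7432)
p' = p + 1/10·F = (-1.1798,-9.0743)

Fx=-1.7976 Fy=-0.7432 x'=-1.1798 y'=-9.0743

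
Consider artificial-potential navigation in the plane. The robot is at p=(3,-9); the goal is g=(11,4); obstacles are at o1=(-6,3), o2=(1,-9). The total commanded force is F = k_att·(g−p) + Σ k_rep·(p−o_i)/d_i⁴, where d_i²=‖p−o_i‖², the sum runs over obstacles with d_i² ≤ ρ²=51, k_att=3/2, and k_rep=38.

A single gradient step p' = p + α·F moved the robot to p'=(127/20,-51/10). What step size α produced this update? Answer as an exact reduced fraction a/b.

F_att = 3/2·(g−p) = 3/2·(8,13) = (12.0000,19.5000)
o1: d²=225 > ρ²=51 → inactive
o2: d²=4 ≤ ρ²=51; F_rep = 38·(2,0)/4² = (4.7500,0.0000)
F = F_att + ΣF_rep = (16.7500,19.5000)
Δp = p'−p = (3.3500,3.9000); α = Δx/Fx = (67/20) / (67/4) = 1/5
check: Δy/Fy = (39/10) / (39/2) = 1/5 ✓

α = 1/5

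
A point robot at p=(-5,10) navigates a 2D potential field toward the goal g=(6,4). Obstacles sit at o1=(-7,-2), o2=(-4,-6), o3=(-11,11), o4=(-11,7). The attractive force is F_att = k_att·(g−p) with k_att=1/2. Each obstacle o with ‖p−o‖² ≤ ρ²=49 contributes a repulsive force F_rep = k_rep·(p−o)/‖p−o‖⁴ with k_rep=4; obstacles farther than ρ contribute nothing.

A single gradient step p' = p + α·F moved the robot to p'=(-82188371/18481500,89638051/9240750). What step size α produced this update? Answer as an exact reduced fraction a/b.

F_att = 1/2·(g−p) = 1/2·(11,-6) = (5.5000,-3.0000)
o1: d²=148 > ρ²=49 → inactive
o2: d²=257 > ρ²=49 → inactive
o3: d²=37 ≤ ρ²=49; F_rep = 4·(6,-1)/37² = (0.0175,-0.0029)
o4: d²=45 ≤ ρ²=49; F_rep = 4·(6,3)/45² = (0.0119,0.0059)
F = F_att + ΣF_rep = (5.5294,-2.9970)
Δp = p'−p = (0.5529,-0.2997); α = Δx/Fx = (10219129/18481500) / (10219129/1848150) = 1/10
check: Δy/Fy = (-2769449/9240750) / (-2769449/924075) = 1/10 ✓

α = 1/10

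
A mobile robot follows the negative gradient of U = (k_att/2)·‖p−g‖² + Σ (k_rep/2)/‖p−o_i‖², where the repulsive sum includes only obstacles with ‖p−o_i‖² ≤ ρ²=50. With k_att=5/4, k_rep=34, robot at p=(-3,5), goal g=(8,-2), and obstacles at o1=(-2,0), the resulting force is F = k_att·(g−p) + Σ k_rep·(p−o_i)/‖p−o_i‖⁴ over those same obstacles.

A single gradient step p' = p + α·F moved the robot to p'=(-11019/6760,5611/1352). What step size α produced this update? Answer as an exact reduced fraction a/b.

F_att = 5/4·(g−p) = 5/4·(11,-7) = (13.7500,-8.7500)
o1: d²=26 ≤ ρ²=50; F_rep = 34·(-1,5)/26² = (-0.0503,0.2515)
F = F_att + ΣF_rep = (13.6997,-8.4985)
Δp = p'−p = (1.3700,-0.8499); α = Δx/Fx = (9261/6760) / (9261/676) = 1/10
check: Δy/Fy = (-1149/1352) / (-5745/676) = 1/10 ✓

α = 1/10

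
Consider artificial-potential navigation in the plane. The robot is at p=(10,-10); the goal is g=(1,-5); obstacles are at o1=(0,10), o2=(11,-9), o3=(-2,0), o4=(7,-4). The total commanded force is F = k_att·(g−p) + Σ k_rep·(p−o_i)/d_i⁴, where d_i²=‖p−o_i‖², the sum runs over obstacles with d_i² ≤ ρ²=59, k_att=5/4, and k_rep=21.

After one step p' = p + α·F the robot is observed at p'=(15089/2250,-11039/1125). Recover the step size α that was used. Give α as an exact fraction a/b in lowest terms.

α = 1/5

F_att = 5/4·(g−p) = 5/4·(-9,5) = (-11.2500,6.2500)
o1: d²=500 > ρ²=59 → inactive
o2: d²=2 ≤ ρ²=59; F_rep = 21·(-1,-1)/2² = (-5.2500,-5.2500)
o3: d²=244 > ρ²=59 → inactive
o4: d²=45 ≤ ρ²=59; F_rep = 21·(3,-6)/45² = (0.0311,-0.0622)
F = F_att + ΣF_rep = (-16.4689,0.9378)
Δp = p'−p = (-3.2938,0.1876); α = Δx/Fx = (-7411/2250) / (-7411/450) = 1/5
check: Δy/Fy = (211/1125) / (211/225) = 1/5 ✓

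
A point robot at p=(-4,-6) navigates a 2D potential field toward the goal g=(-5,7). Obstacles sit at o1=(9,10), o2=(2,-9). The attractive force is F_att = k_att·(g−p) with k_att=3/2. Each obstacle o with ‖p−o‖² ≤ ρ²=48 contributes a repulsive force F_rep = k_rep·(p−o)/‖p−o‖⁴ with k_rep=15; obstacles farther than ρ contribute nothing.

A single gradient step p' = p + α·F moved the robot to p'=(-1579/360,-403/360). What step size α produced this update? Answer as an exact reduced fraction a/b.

α = 1/4

F_att = 3/2·(g−p) = 3/2·(-1,13) = (-1.5000,19.5000)
o1: d²=425 > ρ²=48 → inactive
o2: d²=45 ≤ ρ²=48; F_rep = 15·(-6,3)/45² = (-0.0444,0.0222)
F = F_att + ΣF_rep = (-1.5444,19.5222)
Δp = p'−p = (-0.3861,4.8806); α = Δx/Fx = (-139/360) / (-139/90) = 1/4
check: Δy/Fy = (1757/360) / (1757/90) = 1/4 ✓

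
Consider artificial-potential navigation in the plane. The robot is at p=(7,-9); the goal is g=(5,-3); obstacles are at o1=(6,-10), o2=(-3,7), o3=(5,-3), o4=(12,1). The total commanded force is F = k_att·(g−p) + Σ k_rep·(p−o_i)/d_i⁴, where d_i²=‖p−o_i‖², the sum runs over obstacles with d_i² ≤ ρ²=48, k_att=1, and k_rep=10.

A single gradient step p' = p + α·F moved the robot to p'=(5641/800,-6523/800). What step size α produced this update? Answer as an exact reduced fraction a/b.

α = 1/10

F_att = 1·(g−p) = 1·(-2,6) = (-2.0000,6.0000)
o1: d²=2 ≤ ρ²=48; F_rep = 10·(1,1)/2² = (2.5000,2.5000)
o2: d²=356 > ρ²=48 → inactive
o3: d²=40 ≤ ρ²=48; F_rep = 10·(2,-6)/40² = (0.0125,-0.0375)
o4: d²=125 > ρ²=48 → inactive
F = F_att + ΣF_rep = (0.5125,8.4625)
Δp = p'−p = (0.0512,0.8462); α = Δx/Fx = (41/800) / (41/80) = 1/10
check: Δy/Fy = (677/800) / (677/80) = 1/10 ✓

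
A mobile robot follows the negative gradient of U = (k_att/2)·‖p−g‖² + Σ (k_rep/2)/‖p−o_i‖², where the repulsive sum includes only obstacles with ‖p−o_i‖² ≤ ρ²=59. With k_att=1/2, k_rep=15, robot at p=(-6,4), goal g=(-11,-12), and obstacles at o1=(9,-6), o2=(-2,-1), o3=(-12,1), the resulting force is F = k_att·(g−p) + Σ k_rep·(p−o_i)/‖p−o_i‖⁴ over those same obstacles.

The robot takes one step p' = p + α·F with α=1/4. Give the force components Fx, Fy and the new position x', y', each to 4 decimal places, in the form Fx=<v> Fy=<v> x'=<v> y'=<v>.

F_att = 1/2·(g−p) = 1/2·(-5,-16) = (-2.5000,-8.0000)
o1: d²=325 > ρ²=59 → inactive
o2: d²=41 ≤ ρ²=59; F_rep = 15·(-4,5)/41² = (-0.0357,0.0446)
o3: d²=45 ≤ ρ²=59; F_rep = 15·(6,3)/45² = (0.0444,0.0222)
F = F_att + ΣF_rep = (-2.4912,-7.9332)
p' = p + 1/4·F = (-6.6228,2.0167)

Fx=-2.4912 Fy=-7.9332 x'=-6.6228 y'=2.0167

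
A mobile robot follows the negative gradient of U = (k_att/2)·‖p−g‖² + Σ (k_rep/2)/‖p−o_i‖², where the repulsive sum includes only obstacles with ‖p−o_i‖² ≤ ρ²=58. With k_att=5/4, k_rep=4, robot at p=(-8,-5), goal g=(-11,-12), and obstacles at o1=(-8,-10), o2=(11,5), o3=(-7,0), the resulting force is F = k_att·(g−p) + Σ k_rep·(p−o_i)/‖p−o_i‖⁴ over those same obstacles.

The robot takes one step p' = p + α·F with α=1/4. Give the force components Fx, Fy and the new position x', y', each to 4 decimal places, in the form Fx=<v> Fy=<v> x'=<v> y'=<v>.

F_att = 5/4·(g−p) = 5/4·(-3,-7) = (-3.7500,-8.7500)
o1: d²=25 ≤ ρ²=58; F_rep = 4·(0,5)/25² = (0.0000,0.0320)
o2: d²=461 > ρ²=58 → inactive
o3: d²=26 ≤ ρ²=58; F_rep = 4·(-1,-5)/26² = (-0.0059,-0.0296)
F = F_att + ΣF_rep = (-3.7559,-8.7476)
p' = p + 1/4·F = (-8.9390,-7.1869)

Fx=-3.7559 Fy=-8.7476 x'=-8.9390 y'=-7.1869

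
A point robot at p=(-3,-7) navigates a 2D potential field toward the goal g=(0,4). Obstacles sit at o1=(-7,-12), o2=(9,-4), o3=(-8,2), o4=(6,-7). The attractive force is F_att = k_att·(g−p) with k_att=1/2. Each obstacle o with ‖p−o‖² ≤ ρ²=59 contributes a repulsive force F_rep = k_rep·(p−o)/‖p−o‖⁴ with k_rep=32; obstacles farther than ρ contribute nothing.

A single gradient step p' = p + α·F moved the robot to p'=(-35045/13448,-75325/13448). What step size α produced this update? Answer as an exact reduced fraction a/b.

F_att = 1/2·(g−p) = 1/2·(3,11) = (1.5000,5.5000)
o1: d²=41 ≤ ρ²=59; F_rep = 32·(4,5)/41² = (0.0761,0.0952)
o2: d²=153 > ρ²=59 → inactive
o3: d²=106 > ρ²=59 → inactive
o4: d²=81 > ρ²=59 → inactive
F = F_att + ΣF_rep = (1.5761,5.5952)
Δp = p'−p = (0.3940,1.3988); α = Δx/Fx = (5299/13448) / (5299/3362) = 1/4
check: Δy/Fy = (18811/13448) / (18811/3362) = 1/4 ✓

α = 1/4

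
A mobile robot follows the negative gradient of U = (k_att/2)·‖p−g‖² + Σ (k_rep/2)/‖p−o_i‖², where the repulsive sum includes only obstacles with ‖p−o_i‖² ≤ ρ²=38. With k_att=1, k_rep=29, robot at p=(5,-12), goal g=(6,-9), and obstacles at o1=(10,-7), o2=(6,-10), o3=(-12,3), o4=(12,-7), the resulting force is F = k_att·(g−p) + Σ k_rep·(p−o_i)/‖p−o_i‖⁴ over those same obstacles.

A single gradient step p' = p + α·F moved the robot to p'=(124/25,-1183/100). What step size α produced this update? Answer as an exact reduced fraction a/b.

F_att = 1·(g−p) = 1·(1,3) = (1.0000,3.0000)
o1: d²=50 > ρ²=38 → inactive
o2: d²=5 ≤ ρ²=38; F_rep = 29·(-1,-2)/5² = (-1.1600,-2.3200)
o3: d²=514 > ρ²=38 → inactive
o4: d²=74 > ρ²=38 → inactive
F = F_att + ΣF_rep = (-0.1600,0.6800)
Δp = p'−p = (-0.0400,0.1700); α = Δx/Fx = (-1/25) / (-4/25) = 1/4
check: Δy/Fy = (17/100) / (17/25) = 1/4 ✓

α = 1/4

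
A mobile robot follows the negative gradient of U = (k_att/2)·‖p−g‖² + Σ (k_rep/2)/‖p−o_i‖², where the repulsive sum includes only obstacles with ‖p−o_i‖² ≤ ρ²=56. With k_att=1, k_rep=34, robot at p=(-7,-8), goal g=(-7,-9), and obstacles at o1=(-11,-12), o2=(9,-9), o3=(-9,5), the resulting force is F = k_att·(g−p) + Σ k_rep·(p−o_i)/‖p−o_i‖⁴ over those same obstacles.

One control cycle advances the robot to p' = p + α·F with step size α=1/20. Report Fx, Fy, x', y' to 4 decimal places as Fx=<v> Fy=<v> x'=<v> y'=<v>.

F_att = 1·(g−p) = 1·(0,-1) = (0.0000,-1.0000)
o1: d²=32 ≤ ρ²=56; F_rep = 34·(4,4)/32² = (0.1328,0.1328)
o2: d²=257 > ρ²=56 → inactive
o3: d²=173 > ρ²=56 → inactive
F = F_att + ΣF_rep = (0.1328,-0.8672)
p' = p + 1/20·F = (-6.9934,-8.0434)

Fx=0.1328 Fy=-0.8672 x'=-6.9934 y'=-8.0434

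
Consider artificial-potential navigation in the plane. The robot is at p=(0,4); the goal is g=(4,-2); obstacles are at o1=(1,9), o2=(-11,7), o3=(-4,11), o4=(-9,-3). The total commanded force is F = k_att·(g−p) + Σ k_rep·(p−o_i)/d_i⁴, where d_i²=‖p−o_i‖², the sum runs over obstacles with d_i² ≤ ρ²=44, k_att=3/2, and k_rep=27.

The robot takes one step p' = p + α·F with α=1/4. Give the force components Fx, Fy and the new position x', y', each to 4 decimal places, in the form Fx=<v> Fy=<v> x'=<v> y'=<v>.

F_att = 3/2·(g−p) = 3/2·(4,-6) = (6.0000,-9.0000)
o1: d²=26 ≤ ρ²=44; F_rep = 27·(-1,-5)/26² = (-0.0399,-0.1997)
o2: d²=130 > ρ²=44 → inactive
o3: d²=65 > ρ²=44 → inactive
o4: d²=130 > ρ²=44 → inactive
F = F_att + ΣF_rep = (5.9601,-9.1997)
p' = p + 1/4·F = (1.4900,1.7001)

Fx=5.9601 Fy=-9.1997 x'=1.4900 y'=1.7001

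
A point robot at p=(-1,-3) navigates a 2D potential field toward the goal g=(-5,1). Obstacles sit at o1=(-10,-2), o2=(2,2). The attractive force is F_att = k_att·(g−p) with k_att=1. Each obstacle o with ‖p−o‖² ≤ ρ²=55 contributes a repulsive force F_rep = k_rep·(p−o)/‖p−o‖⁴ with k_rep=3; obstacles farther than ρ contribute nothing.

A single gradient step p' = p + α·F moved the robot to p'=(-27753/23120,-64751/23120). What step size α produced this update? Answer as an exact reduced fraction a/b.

F_att = 1·(g−p) = 1·(-4,4) = (-4.0000,4.0000)
o1: d²=82 > ρ²=55 → inactive
o2: d²=34 ≤ ρ²=55; F_rep = 3·(-3,-5)/34² = (-0.0078,-0.0130)
F = F_att + ΣF_rep = (-4.0078,3.9870)
Δp = p'−p = (-0.2004,0.1994); α = Δx/Fx = (-4633/23120) / (-4633/1156) = 1/20
check: Δy/Fy = (4609/23120) / (4609/1156) = 1/20 ✓

α = 1/20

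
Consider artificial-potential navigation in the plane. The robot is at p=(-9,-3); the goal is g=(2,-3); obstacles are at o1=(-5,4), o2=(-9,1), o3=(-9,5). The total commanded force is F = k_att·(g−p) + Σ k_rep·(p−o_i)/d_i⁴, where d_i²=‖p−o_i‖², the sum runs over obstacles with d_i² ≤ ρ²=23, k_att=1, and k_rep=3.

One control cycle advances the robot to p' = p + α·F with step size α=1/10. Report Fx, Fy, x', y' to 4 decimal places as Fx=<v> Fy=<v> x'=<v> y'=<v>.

F_att = 1·(g−p) = 1·(11,0) = (11.0000,0.0000)
o1: d²=65 > ρ²=23 → inactive
o2: d²=16 ≤ ρ²=23; F_rep = 3·(0,-4)/16² = (0.0000,-0.0469)
o3: d²=64 > ρ²=23 → inactive
F = F_att + ΣF_rep = (11.0000,-0.0469)
p' = p + 1/10·F = (-7.9000,-3.0047)

Fx=11.0000 Fy=-0.0469 x'=-7.9000 y'=-3.0047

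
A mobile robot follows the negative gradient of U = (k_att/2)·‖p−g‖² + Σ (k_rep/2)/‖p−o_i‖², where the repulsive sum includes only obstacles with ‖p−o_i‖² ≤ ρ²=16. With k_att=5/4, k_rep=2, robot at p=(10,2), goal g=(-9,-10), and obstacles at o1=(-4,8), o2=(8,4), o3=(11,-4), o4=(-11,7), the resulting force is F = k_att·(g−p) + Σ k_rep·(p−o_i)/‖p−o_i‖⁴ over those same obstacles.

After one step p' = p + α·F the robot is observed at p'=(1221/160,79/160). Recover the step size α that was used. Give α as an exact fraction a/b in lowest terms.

α = 1/10

F_att = 5/4·(g−p) = 5/4·(-19,-12) = (-23.7500,-15.0000)
o1: d²=232 > ρ²=16 → inactive
o2: d²=8 ≤ ρ²=16; F_rep = 2·(2,-2)/8² = (0.0625,-0.0625)
o3: d²=37 > ρ²=16 → inactive
o4: d²=466 > ρ²=16 → inactive
F = F_att + ΣF_rep = (-23.6875,-15.0625)
Δp = p'−p = (-2.3687,-1.5063); α = Δx/Fx = (-379/160) / (-379/16) = 1/10
check: Δy/Fy = (-241/160) / (-241/16) = 1/10 ✓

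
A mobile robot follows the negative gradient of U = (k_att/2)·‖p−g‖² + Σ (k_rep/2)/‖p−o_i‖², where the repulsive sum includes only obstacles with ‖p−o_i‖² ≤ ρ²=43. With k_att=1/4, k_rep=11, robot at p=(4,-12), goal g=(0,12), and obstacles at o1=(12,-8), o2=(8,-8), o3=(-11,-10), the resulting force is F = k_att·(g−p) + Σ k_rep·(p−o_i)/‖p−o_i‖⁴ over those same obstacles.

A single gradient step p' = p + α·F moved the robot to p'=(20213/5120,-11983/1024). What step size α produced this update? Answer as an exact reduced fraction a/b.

α = 1/20

F_att = 1/4·(g−p) = 1/4·(-4,24) = (-1.0000,6.0000)
o1: d²=80 > ρ²=43 → inactive
o2: d²=32 ≤ ρ²=43; F_rep = 11·(-4,-4)/32² = (-0.0430,-0.0430)
o3: d²=229 > ρ²=43 → inactive
F = F_att + ΣF_rep = (-1.0430,5.9570)
Δp = p'−p = (-0.0521,0.2979); α = Δx/Fx = (-267/5120) / (-267/256) = 1/20
check: Δy/Fy = (305/1024) / (1525/256) = 1/20 ✓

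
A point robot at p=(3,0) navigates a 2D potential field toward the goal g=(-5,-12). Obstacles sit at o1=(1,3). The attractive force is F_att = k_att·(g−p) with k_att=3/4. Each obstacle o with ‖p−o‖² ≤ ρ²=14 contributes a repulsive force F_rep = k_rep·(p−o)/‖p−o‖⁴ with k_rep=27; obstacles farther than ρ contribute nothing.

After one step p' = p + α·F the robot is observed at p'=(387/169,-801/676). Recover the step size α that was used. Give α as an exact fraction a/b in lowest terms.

α = 1/8

F_att = 3/4·(g−p) = 3/4·(-8,-12) = (-6.0000,-9.0000)
o1: d²=13 ≤ ρ²=14; F_rep = 27·(2,-3)/13² = (0.3195,-0.4793)
F = F_att + ΣF_rep = (-5.6805,-9.4793)
Δp = p'−p = (-0.7101,-1.1849); α = Δx/Fx = (-120/169) / (-960/169) = 1/8
check: Δy/Fy = (-801/676) / (-1602/169) = 1/8 ✓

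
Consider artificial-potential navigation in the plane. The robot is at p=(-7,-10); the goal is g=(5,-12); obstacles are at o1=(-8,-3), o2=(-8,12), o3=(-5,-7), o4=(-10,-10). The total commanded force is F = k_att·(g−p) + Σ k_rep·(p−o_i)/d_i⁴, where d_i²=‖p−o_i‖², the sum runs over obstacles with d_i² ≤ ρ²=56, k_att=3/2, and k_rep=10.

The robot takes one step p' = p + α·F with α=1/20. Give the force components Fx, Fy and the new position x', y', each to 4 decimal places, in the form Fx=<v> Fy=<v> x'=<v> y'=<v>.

Fx=18.2560 Fy=-3.2055 x'=-6.0872 y'=-10.1603

F_att = 3/2·(g−p) = 3/2·(12,-2) = (18.0000,-3.0000)
o1: d²=50 ≤ ρ²=56; F_rep = 10·(1,-7)/50² = (0.0040,-0.0280)
o2: d²=485 > ρ²=56 → inactive
o3: d²=13 ≤ ρ²=56; F_rep = 10·(-2,-3)/13² = (-0.1183,-0.1775)
o4: d²=9 ≤ ρ²=56; F_rep = 10·(3,0)/9² = (0.3704,0.0000)
F = F_att + ΣF_rep = (18.2560,-3.2055)
p' = p + 1/20·F = (-6.0872,-10.1603)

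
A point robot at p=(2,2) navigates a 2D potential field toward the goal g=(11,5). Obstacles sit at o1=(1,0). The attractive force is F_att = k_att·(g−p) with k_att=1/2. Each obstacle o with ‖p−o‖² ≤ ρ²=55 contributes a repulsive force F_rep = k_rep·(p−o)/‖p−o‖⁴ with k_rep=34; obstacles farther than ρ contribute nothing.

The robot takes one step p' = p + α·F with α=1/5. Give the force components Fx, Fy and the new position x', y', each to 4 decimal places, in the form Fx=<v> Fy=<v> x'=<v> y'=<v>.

F_att = 1/2·(g−p) = 1/2·(9,3) = (4.5000,1.5000)
o1: d²=5 ≤ ρ²=55; F_rep = 34·(1,2)/5² = (1.3600,2.7200)
F = F_att + ΣF_rep = (5.8600,4.2200)
p' = p + 1/5·F = (3.1720,2.8440)

Fx=5.8600 Fy=4.2200 x'=3.1720 y'=2.8440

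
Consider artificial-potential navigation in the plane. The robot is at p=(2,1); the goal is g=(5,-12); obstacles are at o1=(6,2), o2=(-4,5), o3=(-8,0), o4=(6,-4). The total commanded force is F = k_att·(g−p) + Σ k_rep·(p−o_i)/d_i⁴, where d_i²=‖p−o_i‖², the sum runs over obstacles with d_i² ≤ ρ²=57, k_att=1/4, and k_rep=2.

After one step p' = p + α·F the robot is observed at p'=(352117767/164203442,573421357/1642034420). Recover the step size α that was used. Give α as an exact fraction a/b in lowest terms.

F_att = 1/4·(g−p) = 1/4·(3,-13) = (0.7500,-3.2500)
o1: d²=17 ≤ ρ²=57; F_rep = 2·(-4,-1)/17² = (-0.0277,-0.0069)
o2: d²=52 ≤ ρ²=57; F_rep = 2·(6,-4)/52² = (0.0044,-0.0030)
o3: d²=101 > ρ²=57 → inactive
o4: d²=41 ≤ ρ²=57; F_rep = 2·(-4,5)/41² = (-0.0048,0.0059)
F = F_att + ΣF_rep = (0.7220,-3.2539)
Δp = p'−p = (0.1444,-0.6508); α = Δx/Fx = (23710883/164203442) / (118554415/164203442) = 1/5
check: Δy/Fy = (-1068613063/1642034420) / (-1068613063/328406884) = 1/5 ✓

α = 1/5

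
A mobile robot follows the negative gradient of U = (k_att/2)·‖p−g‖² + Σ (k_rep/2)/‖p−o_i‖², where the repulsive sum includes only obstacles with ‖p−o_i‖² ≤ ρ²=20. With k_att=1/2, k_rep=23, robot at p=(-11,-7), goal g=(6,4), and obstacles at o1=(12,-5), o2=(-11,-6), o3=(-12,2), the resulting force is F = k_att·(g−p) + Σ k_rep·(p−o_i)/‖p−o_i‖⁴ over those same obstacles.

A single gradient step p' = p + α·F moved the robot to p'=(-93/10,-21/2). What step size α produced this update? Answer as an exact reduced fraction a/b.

F_att = 1/2·(g−p) = 1/2·(17,11) = (8.5000,5.5000)
o1: d²=533 > ρ²=20 → inactive
o2: d²=1 ≤ ρ²=20; F_rep = 23·(0,-1)/1² = (0.0000,-23.0000)
o3: d²=82 > ρ²=20 → inactive
F = F_att + ΣF_rep = (8.5000,-17.5000)
Δp = p'−p = (1.7000,-3.5000); α = Δx/Fx = (17/10) / (17/2) = 1/5
check: Δy/Fy = (-7/2) / (-35/2) = 1/5 ✓

α = 1/5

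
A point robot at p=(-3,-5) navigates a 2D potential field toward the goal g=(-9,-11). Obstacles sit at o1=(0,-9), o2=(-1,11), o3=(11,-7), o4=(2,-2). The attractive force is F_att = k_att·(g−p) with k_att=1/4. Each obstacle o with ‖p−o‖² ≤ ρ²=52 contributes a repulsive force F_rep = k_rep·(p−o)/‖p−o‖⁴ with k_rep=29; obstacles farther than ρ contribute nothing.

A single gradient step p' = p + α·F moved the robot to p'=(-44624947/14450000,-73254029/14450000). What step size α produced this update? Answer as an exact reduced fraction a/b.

α = 1/20

F_att = 1/4·(g−p) = 1/4·(-6,-6) = (-1.5000,-1.5000)
o1: d²=25 ≤ ρ²=52; F_rep = 29·(-3,4)/25² = (-0.1392,0.1856)
o2: d²=260 > ρ²=52 → inactive
o3: d²=200 > ρ²=52 → inactive
o4: d²=34 ≤ ρ²=52; F_rep = 29·(-5,-3)/34² = (-0.1254,-0.0753)
F = F_att + ΣF_rep = (-1.7646,-1.3897)
Δp = p'−p = (-0.0882,-0.0695); α = Δx/Fx = (-1274947/14450000) / (-1274947/722500) = 1/20
check: Δy/Fy = (-1004029/14450000) / (-1004029/722500) = 1/20 ✓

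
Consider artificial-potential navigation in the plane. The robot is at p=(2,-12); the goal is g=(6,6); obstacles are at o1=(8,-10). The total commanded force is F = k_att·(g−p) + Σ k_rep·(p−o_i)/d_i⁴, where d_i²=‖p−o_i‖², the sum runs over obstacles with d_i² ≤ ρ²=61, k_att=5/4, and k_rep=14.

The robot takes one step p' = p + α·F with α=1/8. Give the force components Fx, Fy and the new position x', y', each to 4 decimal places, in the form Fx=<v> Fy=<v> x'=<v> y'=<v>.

F_att = 5/4·(g−p) = 5/4·(4,18) = (5.0000,22.5000)
o1: d²=40 ≤ ρ²=61; F_rep = 14·(-6,-2)/40² = (-0.0525,-0.0175)
F = F_att + ΣF_rep = (4.9475,22.4825)
p' = p + 1/8·F = (2.6184,-9.1897)

Fx=4.9475 Fy=22.4825 x'=2.6184 y'=-9.1897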